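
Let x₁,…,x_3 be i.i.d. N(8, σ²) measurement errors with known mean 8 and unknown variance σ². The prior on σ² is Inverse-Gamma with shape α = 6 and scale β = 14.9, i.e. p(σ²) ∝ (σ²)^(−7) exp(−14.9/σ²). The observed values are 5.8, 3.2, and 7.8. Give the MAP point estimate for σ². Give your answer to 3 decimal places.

Sum of squared deviations about the known mean: SS = (5.8−8)² + (3.2−8)² + (7.8−8)² = 27.92.
The Normal likelihood contributes (σ²)^(−n/2) exp(−SS/(2σ²)), so the posterior is Inverse-Gamma(α + n/2, β + SS/2) = Inverse-Gamma(7.5, 28.86).
The mode of Inverse-Gamma(a, b) is b/(a+1) = 28.86/8.5 ≈ 3.395.

σ̂²_MAP = 3.395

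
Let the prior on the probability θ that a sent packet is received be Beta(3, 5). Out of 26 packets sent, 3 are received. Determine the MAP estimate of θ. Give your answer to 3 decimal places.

Prior: Beta(3, 5).
Data: 3 successes in 26 trials. The binomial likelihood contributes θ^3(1−θ)^23, so the posterior is Beta(3+3, 5+23) = Beta(6, 28).
For Beta(a, b) with a, b > 1 the mode is (a−1)/(a+b−2) = 5/32 ≈ 0.156.

θ̂_MAP = 0.156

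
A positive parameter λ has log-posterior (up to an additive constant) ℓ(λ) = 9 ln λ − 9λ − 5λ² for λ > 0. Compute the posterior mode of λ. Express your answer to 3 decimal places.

λ̂_MAP = 0.600

ℓ'(λ) = 9/λ − 9 − 10λ. Setting this to zero and multiplying by λ: 10λ² + 9λ − 9 = 0.
λ = (−9 + √(9² + 4·10·9)) / (2·10) = (−9 + √441) / 20 = (−9 + 21)/20 = 3/5.
ℓ''(λ) = −9/λ² − 10 < 0, confirming a maximum.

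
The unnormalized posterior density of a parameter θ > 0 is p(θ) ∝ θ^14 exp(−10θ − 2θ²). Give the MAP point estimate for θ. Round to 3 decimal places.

θ̂_MAP = 1.000

ℓ'(θ) = 14/θ − 10 − 4θ. Setting this to zero and multiplying by θ: 4θ² + 10θ − 14 = 0.
θ = (−10 + √(10² + 4·4·14)) / (2·4) = (−10 + √324) / 8 = (−10 + 18)/8 = 1.
ℓ''(θ) = −14/θ² − 4 < 0, confirming a maximum.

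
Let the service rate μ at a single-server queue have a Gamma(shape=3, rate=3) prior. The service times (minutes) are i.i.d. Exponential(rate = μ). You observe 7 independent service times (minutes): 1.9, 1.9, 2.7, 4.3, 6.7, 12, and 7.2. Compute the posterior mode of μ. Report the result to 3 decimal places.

μ̂_MAP = 0.227

The Exponential(rate=μ) likelihood is ∝ μ^n e^(−μΣtᵢ). Here n = 7 and Σtᵢ = 1.9 + 1.9 + 2.7 + 4.3 + 6.7 + 12 + 7.2 = 36.7.
Posterior ∝ μ^2e^(−3μ) · μ^7e^(−36.7μ) = μ^9e^(−39.7μ), i.e. Gamma(10, 39.7).
Mode = (a−1)/b = 9/39.7 ≈ 0.227.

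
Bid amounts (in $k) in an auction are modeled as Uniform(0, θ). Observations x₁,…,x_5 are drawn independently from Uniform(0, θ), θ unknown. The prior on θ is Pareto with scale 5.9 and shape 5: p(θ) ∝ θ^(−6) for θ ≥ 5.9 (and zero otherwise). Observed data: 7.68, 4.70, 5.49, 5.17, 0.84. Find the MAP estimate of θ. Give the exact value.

The Uniform(0, θ) likelihood is θ^(−n) for θ ≥ max(xᵢ), zero otherwise. Here max(xᵢ) = 7.68.
Posterior ∝ θ^(−6) · θ^(−5) = θ^(−11) on θ ≥ max(5.9, 7.68) = 7.68.
This density is strictly decreasing in θ, so the posterior mode lies at the lower boundary of the support.

θ̂_MAP = 7.68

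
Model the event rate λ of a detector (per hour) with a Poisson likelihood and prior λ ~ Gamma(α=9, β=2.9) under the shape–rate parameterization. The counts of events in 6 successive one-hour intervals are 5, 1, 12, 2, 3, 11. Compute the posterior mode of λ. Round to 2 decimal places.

λ̂_MAP = 4.72

Σxᵢ = 5+1+12+2+3+11 = 34, with n = 6.
Posterior ∝ λ^8e^(−2.9λ) · λ^34e^(−6λ) = λ^42e^(−8.9λ), i.e. Gamma(shape=43, rate=8.9).
The mode of a Gamma(a, b) with a ≥ 1 (shape–rate) is (a−1)/b = 42/8.9 ≈ 4.72.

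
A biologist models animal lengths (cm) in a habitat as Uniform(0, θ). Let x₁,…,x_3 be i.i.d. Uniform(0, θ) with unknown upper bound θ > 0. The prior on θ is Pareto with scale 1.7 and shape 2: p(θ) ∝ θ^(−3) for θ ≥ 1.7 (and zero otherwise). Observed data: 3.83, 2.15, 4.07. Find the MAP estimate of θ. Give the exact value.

θ̂_MAP = 4.07

The Uniform(0, θ) likelihood is θ^(−n) for θ ≥ max(xᵢ), zero otherwise. Here max(xᵢ) = 4.07.
Posterior ∝ θ^(−3) · θ^(−3) = θ^(−6) on θ ≥ max(1.7, 4.07) = 4.07.
This density is strictly decreasing in θ, so the posterior mode lies at the lower boundary of the support.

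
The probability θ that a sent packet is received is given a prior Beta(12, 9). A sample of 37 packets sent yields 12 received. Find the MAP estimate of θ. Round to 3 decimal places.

Prior: Beta(12, 9).
Data: 12 successes in 37 trials. The binomial likelihood contributes θ^12(1−θ)^25, so the posterior is Beta(12+12, 9+25) = Beta(24, 34).
For Beta(a, b) with a, b > 1 the mode is (a−1)/(a+b−2) = 23/56 ≈ 0.411.

θ̂_MAP = 0.411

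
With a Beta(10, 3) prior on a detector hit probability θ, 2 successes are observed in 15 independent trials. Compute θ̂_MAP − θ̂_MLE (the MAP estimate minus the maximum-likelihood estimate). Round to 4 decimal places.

MAP − MLE = 0.2897

Posterior is Beta(12, 16); MAP = (12−1)/(28−2) = 11/26 ≈ 0.42308.
MLE ignores the prior: θ̂_MLE = k/n = 2/15 ≈ 0.13333.
Difference = 11/26 − 2/15 = 113/390 ≈ 0.2897.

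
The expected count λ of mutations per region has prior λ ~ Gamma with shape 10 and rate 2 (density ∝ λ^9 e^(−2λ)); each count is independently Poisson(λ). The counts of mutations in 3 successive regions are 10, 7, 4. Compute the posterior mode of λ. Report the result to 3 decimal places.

Σxᵢ = 10+7+4 = 21, with n = 3.
Posterior ∝ λ^9e^(−2λ) · λ^21e^(−3λ) = λ^30e^(−5λ), i.e. Gamma(shape=31, rate=5).
The mode of a Gamma(a, b) with a ≥ 1 (shape–rate) is (a−1)/b = 30/5 ≈ 6.000.

λ̂_MAP = 6.000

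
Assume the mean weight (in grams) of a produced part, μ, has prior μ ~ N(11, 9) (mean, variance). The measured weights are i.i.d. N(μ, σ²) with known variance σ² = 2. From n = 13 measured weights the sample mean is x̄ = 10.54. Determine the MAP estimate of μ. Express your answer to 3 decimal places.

n = 13, x̄ = 10.54.
For a Normal prior and Normal likelihood with known variance, the posterior is Normal; its mode equals its mean, the precision-weighted average.
Prior precision 1/σ₀² = 1/9; data precision n/σ² = 13/2 = 6.5.
μ̂ = ((1/9)·11 + 6.5·10.54) / (1/9 + 6.5) = (62759/900)/(119/18) = 62759/5950 ≈ 10.548.

μ̂_MAP = 10.548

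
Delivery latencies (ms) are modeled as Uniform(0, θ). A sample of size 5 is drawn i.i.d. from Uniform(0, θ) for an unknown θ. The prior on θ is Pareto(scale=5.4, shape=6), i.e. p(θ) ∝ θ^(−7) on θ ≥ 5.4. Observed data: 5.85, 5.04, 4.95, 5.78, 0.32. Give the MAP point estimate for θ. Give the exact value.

θ̂_MAP = 5.85

The Uniform(0, θ) likelihood is θ^(−n) for θ ≥ max(xᵢ), zero otherwise. Here max(xᵢ) = 5.85.
Posterior ∝ θ^(−7) · θ^(−5) = θ^(−12) on θ ≥ max(5.4, 5.85) = 5.85.
This density is strictly decreasing in θ, so the posterior mode lies at the lower boundary of the support.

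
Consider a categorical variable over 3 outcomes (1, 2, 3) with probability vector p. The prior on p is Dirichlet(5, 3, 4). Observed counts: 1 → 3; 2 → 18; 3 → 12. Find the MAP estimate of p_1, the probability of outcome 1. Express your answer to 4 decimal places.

MAP estimate: 0.1667

The posterior is Dirichlet(αᵢ + nᵢ) = Dirichlet(8, 21, 16).
For a Dirichlet(a₁,…,a_K) with all aᵢ > 1, the mode has j-th component (aⱼ − 1)/(Σaᵢ − K).
Here Σaᵢ = 45 and K = 3, so p_1 = (8 − 1)/(45 − 3) = 7/42 ≈ 0.1667.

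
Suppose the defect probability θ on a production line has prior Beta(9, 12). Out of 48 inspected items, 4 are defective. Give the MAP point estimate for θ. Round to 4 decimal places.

θ̂_MAP = 0.1791

Prior: Beta(9, 12).
Data: 4 successes in 48 trials. The binomial likelihood contributes θ^4(1−θ)^44, so the posterior is Beta(9+4, 12+44) = Beta(13, 56).
For Beta(a, b) with a, b > 1 the mode is (a−1)/(a+b−2) = 12/67 ≈ 0.1791.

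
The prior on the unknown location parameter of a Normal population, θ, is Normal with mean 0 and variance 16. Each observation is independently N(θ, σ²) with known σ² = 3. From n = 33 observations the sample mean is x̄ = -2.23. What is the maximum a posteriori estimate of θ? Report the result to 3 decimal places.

θ̂_MAP = -2.217

n = 33, x̄ = -2.23.
For a Normal prior and Normal likelihood with known variance, the posterior is Normal; its mode equals its mean, the precision-weighted average.
Prior precision 1/σ₀² = 1/16 = 0.0625; data precision n/σ² = 33/3 = 11.
θ̂ = (0.0625·0 + 11·(-2.23)) / (0.0625 + 11) = (-24.53)/11.0625 = -9812/4425 ≈ -2.217.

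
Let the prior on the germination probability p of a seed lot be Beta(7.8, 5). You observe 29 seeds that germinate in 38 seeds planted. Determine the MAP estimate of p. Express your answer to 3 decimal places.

p̂_MAP = 0.734

Prior: Beta(7.8, 5).
Data: 29 successes in 38 trials. The binomial likelihood contributes p^29(1−p)^9, so the posterior is Beta(7.8+29, 5+9) = Beta(36.8, 14).
For Beta(a, b) with a, b > 1 the mode is (a−1)/(a+b−2) = 35.8/48.8 ≈ 0.734.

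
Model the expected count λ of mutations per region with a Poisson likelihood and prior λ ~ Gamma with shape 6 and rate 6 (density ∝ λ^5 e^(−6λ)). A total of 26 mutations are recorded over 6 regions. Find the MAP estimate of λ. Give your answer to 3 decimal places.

λ̂_MAP = 2.583

Σxᵢ = 26, n = 6.
Posterior ∝ λ^5e^(−6λ) · λ^26e^(−6λ) = λ^31e^(−12λ), i.e. Gamma(shape=32, rate=12).
The mode of a Gamma(a, b) with a ≥ 1 (shape–rate) is (a−1)/b = 31/12 ≈ 2.583.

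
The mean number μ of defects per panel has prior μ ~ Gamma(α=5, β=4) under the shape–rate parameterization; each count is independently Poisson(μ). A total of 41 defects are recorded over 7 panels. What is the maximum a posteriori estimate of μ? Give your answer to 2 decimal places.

Σxᵢ = 41, n = 7.
Posterior ∝ μ^4e^(−4μ) · μ^41e^(−7μ) = μ^45e^(−11μ), i.e. Gamma(shape=46, rate=11).
The mode of a Gamma(a, b) with a ≥ 1 (shape–rate) is (a−1)/b = 45/11 ≈ 4.09.

μ̂_MAP = 4.09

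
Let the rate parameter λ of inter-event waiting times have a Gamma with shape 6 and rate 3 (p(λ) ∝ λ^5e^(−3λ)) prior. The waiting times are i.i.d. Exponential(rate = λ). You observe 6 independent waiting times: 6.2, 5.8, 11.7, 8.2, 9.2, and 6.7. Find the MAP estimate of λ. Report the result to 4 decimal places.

λ̂_MAP = 0.2165

The Exponential(rate=λ) likelihood is ∝ λ^n e^(−λΣtᵢ). Here n = 6 and Σtᵢ = 6.2 + 5.8 + 11.7 + 8.2 + 9.2 + 6.7 = 47.8.
Posterior ∝ λ^5e^(−3λ) · λ^6e^(−47.8λ) = λ^11e^(−50.8λ), i.e. Gamma(12, 50.8).
Mode = (a−1)/b = 11/50.8 ≈ 0.2165.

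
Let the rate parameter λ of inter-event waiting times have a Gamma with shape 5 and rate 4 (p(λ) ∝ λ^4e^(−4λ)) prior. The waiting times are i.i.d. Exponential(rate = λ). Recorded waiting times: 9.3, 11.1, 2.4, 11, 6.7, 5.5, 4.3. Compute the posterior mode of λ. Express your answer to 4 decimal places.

λ̂_MAP = 0.2026

The Exponential(rate=λ) likelihood is ∝ λ^n e^(−λΣtᵢ). Here n = 7 and Σtᵢ = 9.3 + 11.1 + 2.4 + 11 + 6.7 + 5.5 + 4.3 = 50.3.
Posterior ∝ λ^4e^(−4λ) · λ^7e^(−50.3λ) = λ^11e^(−54.3λ), i.e. Gamma(12, 54.3).
Mode = (a−1)/b = 11/54.3 ≈ 0.2026.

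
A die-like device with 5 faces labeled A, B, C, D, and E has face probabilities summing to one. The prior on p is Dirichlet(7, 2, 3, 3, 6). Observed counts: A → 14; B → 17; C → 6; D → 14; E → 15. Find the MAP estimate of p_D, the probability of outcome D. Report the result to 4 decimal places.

MAP estimate of p_D = 0.1951

The posterior is Dirichlet(αᵢ + nᵢ) = Dirichlet(21, 19, 9, 17, 21).
For a Dirichlet(a₁,…,a_K) with all aᵢ > 1, the mode has j-th component (aⱼ − 1)/(Σaᵢ − K).
Here Σaᵢ = 87 and K = 5, so p_D = (17 − 1)/(87 − 5) = 16/82 ≈ 0.1951.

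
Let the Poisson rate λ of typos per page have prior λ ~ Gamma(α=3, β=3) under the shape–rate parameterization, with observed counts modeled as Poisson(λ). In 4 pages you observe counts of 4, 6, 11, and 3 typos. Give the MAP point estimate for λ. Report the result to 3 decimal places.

Σxᵢ = 4+6+11+3 = 24, with n = 4.
Posterior ∝ λ^2e^(−3λ) · λ^24e^(−4λ) = λ^26e^(−7λ), i.e. Gamma(shape=27, rate=7).
The mode of a Gamma(a, b) with a ≥ 1 (shape–rate) is (a−1)/b = 26/7 ≈ 3.714.

λ̂_MAP = 3.714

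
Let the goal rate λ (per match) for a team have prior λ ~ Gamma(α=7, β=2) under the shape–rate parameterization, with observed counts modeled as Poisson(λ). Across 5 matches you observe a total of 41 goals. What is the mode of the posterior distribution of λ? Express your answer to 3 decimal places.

λ̂_MAP = 6.714

Σxᵢ = 41, n = 5.
Posterior ∝ λ^6e^(−2λ) · λ^41e^(−5λ) = λ^47e^(−7λ), i.e. Gamma(shape=48, rate=7).
The mode of a Gamma(a, b) with a ≥ 1 (shape–rate) is (a−1)/b = 47/7 ≈ 6.714.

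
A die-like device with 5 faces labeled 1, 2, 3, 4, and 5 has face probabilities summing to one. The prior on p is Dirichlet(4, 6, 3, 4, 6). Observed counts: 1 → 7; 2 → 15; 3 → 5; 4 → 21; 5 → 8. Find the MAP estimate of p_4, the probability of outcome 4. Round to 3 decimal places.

The posterior is Dirichlet(αᵢ + nᵢ) = Dirichlet(11, 21, 8, 25, 14).
For a Dirichlet(a₁,…,a_K) with all aᵢ > 1, the mode has j-th component (aⱼ − 1)/(Σaᵢ − K).
Here Σaᵢ = 79 and K = 5, so p_4 = (25 − 1)/(79 − 5) = 24/74 ≈ 0.324.

MAP estimate: 0.324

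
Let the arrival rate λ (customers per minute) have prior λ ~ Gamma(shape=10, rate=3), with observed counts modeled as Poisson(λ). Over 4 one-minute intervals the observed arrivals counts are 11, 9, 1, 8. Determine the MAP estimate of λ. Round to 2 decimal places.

λ̂_MAP = 5.43

Σxᵢ = 11+9+1+8 = 29, with n = 4.
Posterior ∝ λ^9e^(−3λ) · λ^29e^(−4λ) = λ^38e^(−7λ), i.e. Gamma(shape=39, rate=7).
The mode of a Gamma(a, b) with a ≥ 1 (shape–rate) is (a−1)/b = 38/7 ≈ 5.43.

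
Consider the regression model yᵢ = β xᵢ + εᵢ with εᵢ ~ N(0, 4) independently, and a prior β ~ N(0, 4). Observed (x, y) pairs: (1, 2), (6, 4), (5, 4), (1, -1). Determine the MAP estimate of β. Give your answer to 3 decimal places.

log p(β | y) = −Σ(yᵢ − βxᵢ)²/(2·4) − β²/(2·4) + const.
Setting the derivative to zero: Σxᵢ(yᵢ − βxᵢ)/4 − β/4 = 0, so β = Σxᵢyᵢ / (Σxᵢ² + σ²/τ²).
Σxᵢyᵢ = 1·2 + 6·4 + 5·4 + 1·(-1) = 45; Σxᵢ² = 63; σ²/τ² = 1.
β̂_MAP = 45 / (63 + 1) = 45/64 ≈ 0.703.

β̂_MAP = 0.703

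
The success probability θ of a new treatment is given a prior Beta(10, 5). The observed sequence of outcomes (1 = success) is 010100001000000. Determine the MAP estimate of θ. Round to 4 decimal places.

θ̂_MAP = 0.4286

Prior: Beta(10, 5).
Data: 3 successes in 15 trials (from the sequence). The binomial likelihood contributes θ^3(1−θ)^12, so the posterior is Beta(10+3, 5+12) = Beta(13, 17).
For Beta(a, b) with a, b > 1 the mode is (a−1)/(a+b−2) = 12/28 ≈ 0.4286.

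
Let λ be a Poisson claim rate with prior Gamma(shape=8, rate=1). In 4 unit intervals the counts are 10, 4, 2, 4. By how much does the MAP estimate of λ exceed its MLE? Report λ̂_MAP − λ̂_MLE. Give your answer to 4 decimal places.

Σxᵢ = 20. Posterior is Gamma(28, 5); MAP = (28−1)/5 = 27/5 ≈ 5.40000.
MLE = x̄ = 20/4 ≈ 5.00000.
Difference = 27/5 − 20/4 = 2/5 ≈ 0.4000.

MAP − MLE = 0.4000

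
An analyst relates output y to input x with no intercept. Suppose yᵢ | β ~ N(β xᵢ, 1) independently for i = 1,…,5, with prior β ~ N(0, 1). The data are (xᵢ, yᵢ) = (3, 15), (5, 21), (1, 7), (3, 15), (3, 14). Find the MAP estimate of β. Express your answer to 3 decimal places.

log p(β | y) = −Σ(yᵢ − βxᵢ)²/(2·1) − β²/(2·1) + const.
Setting the derivative to zero: Σxᵢ(yᵢ − βxᵢ)/1 − β/1 = 0, so β = Σxᵢyᵢ / (Σxᵢ² + σ²/τ²).
Σxᵢyᵢ = 3·15 + 5·21 + 1·7 + 3·15 + 3·14 = 244; Σxᵢ² = 53; σ²/τ² = 1.
β̂_MAP = 244 / (53 + 1) = 244/54 ≈ 4.519.

β̂_MAP = 4.519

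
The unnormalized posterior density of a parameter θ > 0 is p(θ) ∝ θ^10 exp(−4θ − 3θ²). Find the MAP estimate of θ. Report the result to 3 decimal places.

θ̂_MAP = 1.000

ℓ'(θ) = 10/θ − 4 − 6θ. Setting this to zero and multiplying by θ: 6θ² + 4θ − 10 = 0.
θ = (−4 + √(4² + 4·6·10)) / (2·6) = (−4 + √256) / 12 = (−4 + 16)/12 = 1.
ℓ''(θ) = −10/θ² − 6 < 0, confirming a maximum.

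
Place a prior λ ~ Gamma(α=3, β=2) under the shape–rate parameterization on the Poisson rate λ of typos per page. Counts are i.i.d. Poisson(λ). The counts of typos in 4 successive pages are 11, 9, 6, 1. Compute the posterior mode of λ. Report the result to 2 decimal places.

λ̂_MAP = 4.83

Σxᵢ = 11+9+6+1 = 27, with n = 4.
Posterior ∝ λ^2e^(−2λ) · λ^27e^(−4λ) = λ^29e^(−6λ), i.e. Gamma(shape=30, rate=6).
The mode of a Gamma(a, b) with a ≥ 1 (shape–rate) is (a−1)/b = 29/6 ≈ 4.83.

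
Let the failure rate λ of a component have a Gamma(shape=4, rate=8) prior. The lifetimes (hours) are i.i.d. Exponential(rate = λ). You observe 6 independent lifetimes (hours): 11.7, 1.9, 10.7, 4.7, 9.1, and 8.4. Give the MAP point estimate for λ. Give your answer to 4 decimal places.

λ̂_MAP = 0.1651

The Exponential(rate=λ) likelihood is ∝ λ^n e^(−λΣtᵢ). Here n = 6 and Σtᵢ = 11.7 + 1.9 + 10.7 + 4.7 + 9.1 + 8.4 = 46.5.
Posterior ∝ λ^3e^(−8λ) · λ^6e^(−46.5λ) = λ^9e^(−54.5λ), i.e. Gamma(10, 54.5).
Mode = (a−1)/b = 9/54.5 ≈ 0.1651.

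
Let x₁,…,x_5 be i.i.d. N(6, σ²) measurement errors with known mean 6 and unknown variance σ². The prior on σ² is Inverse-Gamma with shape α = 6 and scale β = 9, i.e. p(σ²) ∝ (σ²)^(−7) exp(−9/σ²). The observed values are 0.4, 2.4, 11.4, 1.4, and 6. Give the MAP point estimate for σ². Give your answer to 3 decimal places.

Sum of squared deviations about the known mean: SS = (0.4−6)² + (2.4−6)² + (11.4−6)² + (1.4−6)² + (6−6)² = 94.64.
The Normal likelihood contributes (σ²)^(−n/2) exp(−SS/(2σ²)), so the posterior is Inverse-Gamma(α + n/2, β + SS/2) = Inverse-Gamma(8.5, 56.32).
The mode of Inverse-Gamma(a, b) is b/(a+1) = 56.32/9.5 ≈ 5.928.

σ̂²_MAP = 5.928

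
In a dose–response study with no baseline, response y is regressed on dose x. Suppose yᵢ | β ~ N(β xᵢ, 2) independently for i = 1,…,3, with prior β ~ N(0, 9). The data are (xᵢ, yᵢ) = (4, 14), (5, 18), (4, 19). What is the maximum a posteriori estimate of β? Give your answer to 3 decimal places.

β̂_MAP = 3.880

log p(β | y) = −Σ(yᵢ − βxᵢ)²/(2·2) − β²/(2·9) + const.
Setting the derivative to zero: Σxᵢ(yᵢ − βxᵢ)/2 − β/9 = 0, so β = Σxᵢyᵢ / (Σxᵢ² + σ²/τ²).
Σxᵢyᵢ = 4·14 + 5·18 + 4·19 = 222; Σxᵢ² = 57; σ²/τ² = 2/9.
β̂_MAP = 222 / (57 + 2/9) = 222/(515/9) = 1998/515 ≈ 3.880.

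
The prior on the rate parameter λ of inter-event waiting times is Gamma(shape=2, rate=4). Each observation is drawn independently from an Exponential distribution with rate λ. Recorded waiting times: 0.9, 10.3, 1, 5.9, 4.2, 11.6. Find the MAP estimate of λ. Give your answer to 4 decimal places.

The Exponential(rate=λ) likelihood is ∝ λ^n e^(−λΣtᵢ). Here n = 6 and Σtᵢ = 0.9 + 10.3 + 1 + 5.9 + 4.2 + 11.6 = 33.9.
Posterior ∝ λe^(−4λ) · λ^6e^(−33.9λ) = λ^7e^(−37.9λ), i.e. Gamma(8, 37.9).
Mode = (a−1)/b = 7/37.9 ≈ 0.1847.

λ̂_MAP = 0.1847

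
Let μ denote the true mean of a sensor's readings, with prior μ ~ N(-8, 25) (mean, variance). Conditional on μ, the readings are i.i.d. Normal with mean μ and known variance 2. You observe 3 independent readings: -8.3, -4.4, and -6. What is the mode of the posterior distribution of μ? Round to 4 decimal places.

μ̂_MAP = -6.2792

n = 3; x̄ = ((-8.3) + (-4.4) + (-6))/3 = -18.7/3 = -187/30 ≈ -6.2333.
For a Normal prior and Normal likelihood with known variance, the posterior is Normal; its mode equals its mean, the precision-weighted average.
Prior precision 1/σ₀² = 1/25 = 0.04; data precision n/σ² = 3/2 = 1.5.
μ̂ = (0.04·(-8) + 1.5·(-187/30)) / (0.04 + 1.5) = (-9.67)/1.54 = -967/154 ≈ -6.2792.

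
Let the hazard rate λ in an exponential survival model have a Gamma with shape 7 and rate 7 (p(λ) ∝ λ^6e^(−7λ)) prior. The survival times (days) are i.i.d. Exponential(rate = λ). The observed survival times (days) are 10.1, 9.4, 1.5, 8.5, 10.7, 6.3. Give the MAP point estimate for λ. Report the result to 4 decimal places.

The Exponential(rate=λ) likelihood is ∝ λ^n e^(−λΣtᵢ). Here n = 6 and Σtᵢ = 10.1 + 9.4 + 1.5 + 8.5 + 10.7 + 6.3 = 46.5.
Posterior ∝ λ^6e^(−7λ) · λ^6e^(−46.5λ) = λ^12e^(−53.5λ), i.e. Gamma(13, 53.5).
Mode = (a−1)/b = 12/53.5 ≈ 0.2243.

λ̂_MAP = 0.2243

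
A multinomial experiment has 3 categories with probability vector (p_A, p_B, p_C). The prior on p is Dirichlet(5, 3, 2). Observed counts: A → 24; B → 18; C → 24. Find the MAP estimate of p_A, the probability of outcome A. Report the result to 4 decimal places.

The posterior is Dirichlet(αᵢ + nᵢ) = Dirichlet(29, 21, 26).
For a Dirichlet(a₁,…,a_K) with all aᵢ > 1, the mode has j-th component (aⱼ − 1)/(Σaᵢ − K).
Here Σaᵢ = 76 and K = 3, so p_A = (29 − 1)/(76 − 3) = 28/73 ≈ 0.3836.

MAP estimate of p_A = 0.3836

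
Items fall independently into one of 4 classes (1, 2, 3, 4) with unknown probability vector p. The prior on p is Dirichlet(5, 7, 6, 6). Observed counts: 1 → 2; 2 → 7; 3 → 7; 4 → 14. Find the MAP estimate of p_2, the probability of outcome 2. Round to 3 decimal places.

MAP estimate: 0.260

The posterior is Dirichlet(αᵢ + nᵢ) = Dirichlet(7, 14, 13, 20).
For a Dirichlet(a₁,…,a_K) with all aᵢ > 1, the mode has j-th component (aⱼ − 1)/(Σaᵢ − K).
Here Σaᵢ = 54 and K = 4, so p_2 = (14 − 1)/(54 − 4) = 13/50 ≈ 0.260.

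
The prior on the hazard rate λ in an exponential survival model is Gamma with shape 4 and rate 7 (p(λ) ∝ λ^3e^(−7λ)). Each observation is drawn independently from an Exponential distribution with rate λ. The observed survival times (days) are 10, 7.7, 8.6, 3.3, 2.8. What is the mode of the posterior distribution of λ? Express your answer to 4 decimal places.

λ̂_MAP = 0.2030

The Exponential(rate=λ) likelihood is ∝ λ^n e^(−λΣtᵢ). Here n = 5 and Σtᵢ = 10 + 7.7 + 8.6 + 3.3 + 2.8 = 32.4.
Posterior ∝ λ^3e^(−7λ) · λ^5e^(−32.4λ) = λ^8e^(−39.4λ), i.e. Gamma(9, 39.4).
Mode = (a−1)/b = 8/39.4 ≈ 0.2030.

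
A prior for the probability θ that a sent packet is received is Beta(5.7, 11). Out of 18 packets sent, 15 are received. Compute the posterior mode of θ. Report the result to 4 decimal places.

θ̂_MAP = 0.6024

Prior: Beta(5.7, 11).
Data: 15 successes in 18 trials. The binomial likelihood contributes θ^15(1−θ)^3, so the posterior is Beta(5.7+15, 11+3) = Beta(20.7, 14).
For Beta(a, b) with a, b > 1 the mode is (a−1)/(a+b−2) = 19.7/32.7 ≈ 0.6024.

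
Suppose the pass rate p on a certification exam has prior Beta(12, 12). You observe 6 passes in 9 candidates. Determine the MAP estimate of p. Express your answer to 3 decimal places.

Prior: Beta(12, 12).
Data: 6 successes in 9 trials. The binomial likelihood contributes p^6(1−p)^3, so the posterior is Beta(12+6, 12+3) = Beta(18, 15).
For Beta(a, b) with a, b > 1 the mode is (a−1)/(a+b−2) = 17/31 ≈ 0.548.

p̂_MAP = 0.548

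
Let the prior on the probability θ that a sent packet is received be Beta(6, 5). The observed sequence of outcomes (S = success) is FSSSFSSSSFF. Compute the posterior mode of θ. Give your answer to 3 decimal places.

θ̂_MAP = 0.600

Prior: Beta(6, 5).
Data: 7 successes in 11 trials (from the sequence). The binomial likelihood contributes θ^7(1−θ)^4, so the posterior is Beta(6+7, 5+4) = Beta(13, 9).
For Beta(a, b) with a, b > 1 the mode is (a−1)/(a+b−2) = 12/20 ≈ 0.600.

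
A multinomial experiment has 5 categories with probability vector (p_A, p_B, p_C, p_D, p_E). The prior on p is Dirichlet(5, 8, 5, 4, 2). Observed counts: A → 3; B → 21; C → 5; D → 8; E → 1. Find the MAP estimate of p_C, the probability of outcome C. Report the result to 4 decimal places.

The posterior is Dirichlet(αᵢ + nᵢ) = Dirichlet(8, 29, 10, 12, 3).
For a Dirichlet(a₁,…,a_K) with all aᵢ > 1, the mode has j-th component (aⱼ − 1)/(Σaᵢ − K).
Here Σaᵢ = 62 and K = 5, so p_C = (10 − 1)/(62 − 5) = 9/57 ≈ 0.1579.

MAP estimate of p_C = 0.1579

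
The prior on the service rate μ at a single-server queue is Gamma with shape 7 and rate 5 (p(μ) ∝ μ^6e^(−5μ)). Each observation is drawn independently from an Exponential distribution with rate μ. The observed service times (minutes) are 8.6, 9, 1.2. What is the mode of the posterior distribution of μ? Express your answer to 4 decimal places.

μ̂_MAP = 0.3782

The Exponential(rate=μ) likelihood is ∝ μ^n e^(−μΣtᵢ). Here n = 3 and Σtᵢ = 8.6 + 9 + 1.2 = 18.8.
Posterior ∝ μ^6e^(−5μ) · μ^3e^(−18.8μ) = μ^9e^(−23.8μ), i.e. Gamma(10, 23.8).
Mode = (a−1)/b = 9/23.8 ≈ 0.3782.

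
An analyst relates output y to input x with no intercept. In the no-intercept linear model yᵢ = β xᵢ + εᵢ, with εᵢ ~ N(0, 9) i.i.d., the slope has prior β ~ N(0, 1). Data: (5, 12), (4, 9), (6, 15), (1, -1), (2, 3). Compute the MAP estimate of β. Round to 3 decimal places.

log p(β | y) = −Σ(yᵢ − βxᵢ)²/(2·9) − β²/(2·1) + const.
Setting the derivative to zero: Σxᵢ(yᵢ − βxᵢ)/9 − β/1 = 0, so β = Σxᵢyᵢ / (Σxᵢ² + σ²/τ²).
Σxᵢyᵢ = 5·12 + 4·9 + 6·15 + 1·(-1) + 2·3 = 191; Σxᵢ² = 82; σ²/τ² = 9.
β̂_MAP = 191 / (82 + 9) = 191/91 ≈ 2.099.

β̂_MAP = 2.099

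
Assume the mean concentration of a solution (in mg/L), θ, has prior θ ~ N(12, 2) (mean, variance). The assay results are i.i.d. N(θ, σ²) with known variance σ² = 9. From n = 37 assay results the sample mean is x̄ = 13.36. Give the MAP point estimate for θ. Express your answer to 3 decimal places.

n = 37, x̄ = 13.36.
For a Normal prior and Normal likelihood with known variance, the posterior is Normal; its mode equals its mean, the precision-weighted average.
Prior precision 1/σ₀² = 1/2 = 0.5; data precision n/σ² = 37/9.
θ̂ = (0.5·12 + (37/9)·13.36) / (0.5 + 37/9) = (13708/225)/(83/18) = 27416/2075 ≈ 13.213.

θ̂_MAP = 13.213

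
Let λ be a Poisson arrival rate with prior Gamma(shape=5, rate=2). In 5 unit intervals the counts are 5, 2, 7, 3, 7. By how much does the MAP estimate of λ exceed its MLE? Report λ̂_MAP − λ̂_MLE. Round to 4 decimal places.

Σxᵢ = 24. Posterior is Gamma(29, 7); MAP = (29−1)/7 = 28/7 ≈ 4.00000.
MLE = x̄ = 24/5 ≈ 4.80000.
Difference = 28/7 − 24/5 = -4/5 ≈ -0.8000.

MAP − MLE = -0.8000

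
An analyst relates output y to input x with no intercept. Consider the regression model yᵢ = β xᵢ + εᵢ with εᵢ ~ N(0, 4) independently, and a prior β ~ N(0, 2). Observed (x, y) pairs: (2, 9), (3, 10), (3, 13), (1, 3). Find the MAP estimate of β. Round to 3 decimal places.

β̂_MAP = 3.600

log p(β | y) = −Σ(yᵢ − βxᵢ)²/(2·4) − β²/(2·2) + const.
Setting the derivative to zero: Σxᵢ(yᵢ − βxᵢ)/4 − β/2 = 0, so β = Σxᵢyᵢ / (Σxᵢ² + σ²/τ²).
Σxᵢyᵢ = 2·9 + 3·10 + 3·13 + 1·3 = 90; Σxᵢ² = 23; σ²/τ² = 2.
β̂_MAP = 90 / (23 + 2) = 90/25 ≈ 3.600.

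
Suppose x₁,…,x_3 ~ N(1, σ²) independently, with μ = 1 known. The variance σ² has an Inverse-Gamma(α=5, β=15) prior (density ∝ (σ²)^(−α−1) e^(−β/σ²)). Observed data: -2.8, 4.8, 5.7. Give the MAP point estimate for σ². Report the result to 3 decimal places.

Sum of squared deviations about the known mean: SS = (-2.8−1)² + (4.8−1)² + (5.7−1)² = 50.97.
The Normal likelihood contributes (σ²)^(−n/2) exp(−SS/(2σ²)), so the posterior is Inverse-Gamma(α + n/2, β + SS/2) = Inverse-Gamma(6.5, 40.485).
The mode of Inverse-Gamma(a, b) is b/(a+1) = 40.485/7.5 ≈ 5.398.

σ̂²_MAP = 5.398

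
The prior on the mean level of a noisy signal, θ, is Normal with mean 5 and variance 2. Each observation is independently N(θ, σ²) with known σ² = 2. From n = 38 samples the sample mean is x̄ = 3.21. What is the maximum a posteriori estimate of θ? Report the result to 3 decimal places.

θ̂_MAP = 3.256

n = 38, x̄ = 3.21.
For a Normal prior and Normal likelihood with known variance, the posterior is Normal; its mode equals its mean, the precision-weighted average.
Prior precision 1/σ₀² = 1/2 = 0.5; data precision n/σ² = 38/2 = 19.
θ̂ = (0.5·5 + 19·3.21) / (0.5 + 19) = 63.49/19.5 = 6349/1950 ≈ 3.256.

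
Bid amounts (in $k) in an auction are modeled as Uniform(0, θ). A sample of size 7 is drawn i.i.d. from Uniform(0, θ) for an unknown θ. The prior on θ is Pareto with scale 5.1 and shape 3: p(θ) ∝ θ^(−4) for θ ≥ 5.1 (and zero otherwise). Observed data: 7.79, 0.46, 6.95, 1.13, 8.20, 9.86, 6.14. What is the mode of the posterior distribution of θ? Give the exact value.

The Uniform(0, θ) likelihood is θ^(−n) for θ ≥ max(xᵢ), zero otherwise. Here max(xᵢ) = 9.86.
Posterior ∝ θ^(−4) · θ^(−7) = θ^(−11) on θ ≥ max(5.1, 9.86) = 9.86.
This density is strictly decreasing in θ, so the posterior mode lies at the lower boundary of the support.

θ̂_MAP = 9.86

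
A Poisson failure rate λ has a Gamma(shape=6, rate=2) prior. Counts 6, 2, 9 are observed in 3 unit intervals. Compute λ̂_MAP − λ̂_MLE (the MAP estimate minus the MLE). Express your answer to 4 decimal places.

Σxᵢ = 17. Posterior is Gamma(23, 5); MAP = (23−1)/5 = 22/5 ≈ 4.40000.
MLE = x̄ = 17/3 ≈ 5.66667.
Difference = 22/5 − 17/3 = -19/15 ≈ -1.2667.

MAP − MLE = -1.2667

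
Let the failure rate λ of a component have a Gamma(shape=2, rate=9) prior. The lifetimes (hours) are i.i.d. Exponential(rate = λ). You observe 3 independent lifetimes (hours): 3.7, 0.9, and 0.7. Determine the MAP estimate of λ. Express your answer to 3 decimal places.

The Exponential(rate=λ) likelihood is ∝ λ^n e^(−λΣtᵢ). Here n = 3 and Σtᵢ = 3.7 + 0.9 + 0.7 = 5.3.
Posterior ∝ λe^(−9λ) · λ^3e^(−5.3λ) = λ^4e^(−14.3λ), i.e. Gamma(5, 14.3).
Mode = (a−1)/b = 4/14.3 ≈ 0.280.

λ̂_MAP = 0.280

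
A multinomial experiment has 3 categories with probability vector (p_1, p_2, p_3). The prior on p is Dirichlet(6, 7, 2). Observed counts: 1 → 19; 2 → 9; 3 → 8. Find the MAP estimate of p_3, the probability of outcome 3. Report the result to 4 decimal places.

The posterior is Dirichlet(αᵢ + nᵢ) = Dirichlet(25, 16, 10).
For a Dirichlet(a₁,…,a_K) with all aᵢ > 1, the mode has j-th component (aⱼ − 1)/(Σaᵢ − K).
Here Σaᵢ = 51 and K = 3, so p_3 = (10 − 1)/(51 − 3) = 9/48 ≈ 0.1875.

MAP estimate: 0.1875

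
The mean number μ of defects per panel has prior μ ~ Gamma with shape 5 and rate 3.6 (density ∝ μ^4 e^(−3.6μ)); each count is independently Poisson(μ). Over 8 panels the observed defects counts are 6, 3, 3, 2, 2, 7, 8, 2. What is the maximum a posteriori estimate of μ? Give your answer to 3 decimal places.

μ̂_MAP = 3.190

Σxᵢ = 6+3+3+2+2+7+8+2 = 33, with n = 8.
Posterior ∝ μ^4e^(−3.6μ) · μ^33e^(−8μ) = μ^37e^(−11.6μ), i.e. Gamma(shape=38, rate=11.6).
The mode of a Gamma(a, b) with a ≥ 1 (shape–rate) is (a−1)/b = 37/11.6 ≈ 3.190.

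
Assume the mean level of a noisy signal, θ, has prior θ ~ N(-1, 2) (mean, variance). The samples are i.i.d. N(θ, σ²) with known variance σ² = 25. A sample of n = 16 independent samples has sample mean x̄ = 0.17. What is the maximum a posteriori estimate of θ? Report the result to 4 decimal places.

n = 16, x̄ = 0.17.
For a Normal prior and Normal likelihood with known variance, the posterior is Normal; its mode equals its mean, the precision-weighted average.
Prior precision 1/σ₀² = 1/2 = 0.5; data precision n/σ² = 16/25 = 0.64.
θ̂ = (0.5·(-1) + 0.64·0.17) / (0.5 + 0.64) = (-0.3912)/1.14 = -163/475 ≈ -0.3432.

θ̂_MAP = -0.3432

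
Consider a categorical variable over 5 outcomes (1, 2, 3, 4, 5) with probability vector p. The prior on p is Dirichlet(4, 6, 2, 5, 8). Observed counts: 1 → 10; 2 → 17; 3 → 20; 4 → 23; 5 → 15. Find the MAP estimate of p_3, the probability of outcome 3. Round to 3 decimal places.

The posterior is Dirichlet(αᵢ + nᵢ) = Dirichlet(14, 23, 22, 28, 23).
For a Dirichlet(a₁,…,a_K) with all aᵢ > 1, the mode has j-th component (aⱼ − 1)/(Σaᵢ − K).
Here Σaᵢ = 110 and K = 5, so p_3 = (22 − 1)/(110 − 5) = 21/105 ≈ 0.200.

MAP estimate: 0.200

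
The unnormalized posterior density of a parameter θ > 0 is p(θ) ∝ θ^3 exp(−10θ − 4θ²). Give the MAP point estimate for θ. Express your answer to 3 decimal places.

θ̂_MAP = 0.250

ℓ'(θ) = 3/θ − 10 − 8θ. Setting this to zero and multiplying by θ: 8θ² + 10θ − 3 = 0.
θ = (−10 + √(10² + 4·8·3)) / (2·8) = (−10 + √196) / 16 = (−10 + 14)/16 = 1/4.
ℓ''(θ) = −3/θ² − 8 < 0, confirming a maximum.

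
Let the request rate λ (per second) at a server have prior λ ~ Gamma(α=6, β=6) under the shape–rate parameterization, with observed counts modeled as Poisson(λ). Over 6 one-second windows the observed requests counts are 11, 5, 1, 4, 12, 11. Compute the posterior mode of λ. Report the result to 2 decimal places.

Σxᵢ = 11+5+1+4+12+11 = 44, with n = 6.
Posterior ∝ λ^5e^(−6λ) · λ^44e^(−6λ) = λ^49e^(−12λ), i.e. Gamma(shape=50, rate=12).
The mode of a Gamma(a, b) with a ≥ 1 (shape–rate) is (a−1)/b = 49/12 ≈ 4.08.

λ̂_MAP = 4.08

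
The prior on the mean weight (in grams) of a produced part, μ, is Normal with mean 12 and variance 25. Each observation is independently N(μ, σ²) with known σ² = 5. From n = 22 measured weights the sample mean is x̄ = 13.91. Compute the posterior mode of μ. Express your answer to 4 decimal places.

μ̂_MAP = 13.8928

n = 22, x̄ = 13.91.
For a Normal prior and Normal likelihood with known variance, the posterior is Normal; its mode equals its mean, the precision-weighted average.
Prior precision 1/σ₀² = 1/25 = 0.04; data precision n/σ² = 22/5 = 4.4.
μ̂ = (0.04·12 + 4.4·13.91) / (0.04 + 4.4) = 61.684/4.44 = 15421/1110 ≈ 13.8928.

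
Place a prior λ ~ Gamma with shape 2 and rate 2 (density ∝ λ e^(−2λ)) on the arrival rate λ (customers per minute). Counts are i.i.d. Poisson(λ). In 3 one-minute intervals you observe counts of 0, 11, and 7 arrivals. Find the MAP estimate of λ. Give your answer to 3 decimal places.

λ̂_MAP = 3.800

Σxᵢ = 0+11+7 = 18, with n = 3.
Posterior ∝ λe^(−2λ) · λ^18e^(−3λ) = λ^19e^(−5λ), i.e. Gamma(shape=20, rate=5).
The mode of a Gamma(a, b) with a ≥ 1 (shape–rate) is (a−1)/b = 19/5 ≈ 3.800.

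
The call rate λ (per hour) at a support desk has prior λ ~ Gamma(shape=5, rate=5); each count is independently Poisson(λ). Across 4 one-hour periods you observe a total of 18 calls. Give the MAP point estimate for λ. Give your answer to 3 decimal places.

Σxᵢ = 18, n = 4.
Posterior ∝ λ^4e^(−5λ) · λ^18e^(−4λ) = λ^22e^(−9λ), i.e. Gamma(shape=23, rate=9).
The mode of a Gamma(a, b) with a ≥ 1 (shape–rate) is (a−1)/b = 22/9 ≈ 2.444.

λ̂_MAP = 2.444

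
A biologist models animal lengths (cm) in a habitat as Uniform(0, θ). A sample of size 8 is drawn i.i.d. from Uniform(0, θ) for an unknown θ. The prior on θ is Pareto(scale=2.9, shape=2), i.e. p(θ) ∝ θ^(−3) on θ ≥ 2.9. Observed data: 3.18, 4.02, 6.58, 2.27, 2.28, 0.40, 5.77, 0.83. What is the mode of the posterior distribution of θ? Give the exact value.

The Uniform(0, θ) likelihood is θ^(−n) for θ ≥ max(xᵢ), zero otherwise. Here max(xᵢ) = 6.58.
Posterior ∝ θ^(−3) · θ^(−8) = θ^(−11) on θ ≥ max(2.9, 6.58) = 6.58.
This density is strictly decreasing in θ, so the posterior mode lies at the lower boundary of the support.

θ̂_MAP = 6.58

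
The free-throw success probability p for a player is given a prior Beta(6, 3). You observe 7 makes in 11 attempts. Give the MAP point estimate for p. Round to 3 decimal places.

p̂_MAP = 0.667

Prior: Beta(6, 3).
Data: 7 successes in 11 trials. The binomial likelihood contributes p^7(1−p)^4, so the posterior is Beta(6+7, 3+4) = Beta(13, 7).
For Beta(a, b) with a, b > 1 the mode is (a−1)/(a+b−2) = 12/18 ≈ 0.667.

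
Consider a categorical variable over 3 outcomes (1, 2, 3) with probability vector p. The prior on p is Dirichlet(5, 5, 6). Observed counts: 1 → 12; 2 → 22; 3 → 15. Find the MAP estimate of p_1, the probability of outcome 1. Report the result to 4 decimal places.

MAP estimate: 0.2581

The posterior is Dirichlet(αᵢ + nᵢ) = Dirichlet(17, 27, 21).
For a Dirichlet(a₁,…,a_K) with all aᵢ > 1, the mode has j-th component (aⱼ − 1)/(Σaᵢ − K).
Here Σaᵢ = 65 and K = 3, so p_1 = (17 − 1)/(65 − 3) = 16/62 ≈ 0.2581.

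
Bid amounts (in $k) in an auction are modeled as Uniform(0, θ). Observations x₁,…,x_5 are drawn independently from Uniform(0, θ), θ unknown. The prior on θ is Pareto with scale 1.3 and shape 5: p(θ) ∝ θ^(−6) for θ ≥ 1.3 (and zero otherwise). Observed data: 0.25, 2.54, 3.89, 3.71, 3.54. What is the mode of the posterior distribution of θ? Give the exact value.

θ̂_MAP = 3.89

The Uniform(0, θ) likelihood is θ^(−n) for θ ≥ max(xᵢ), zero otherwise. Here max(xᵢ) = 3.89.
Posterior ∝ θ^(−6) · θ^(−5) = θ^(−11) on θ ≥ max(1.3, 3.89) = 3.89.
This density is strictly decreasing in θ, so the posterior mode lies at the lower boundary of the support.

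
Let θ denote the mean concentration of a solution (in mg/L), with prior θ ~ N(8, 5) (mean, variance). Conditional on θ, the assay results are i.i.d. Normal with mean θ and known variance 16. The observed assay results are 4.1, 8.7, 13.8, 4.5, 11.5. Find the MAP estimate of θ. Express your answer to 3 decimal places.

θ̂_MAP = 8.317

n = 5; x̄ = (4.1 + 8.7 + 13.8 + 4.5 + 11.5)/5 = 42.6/5 = 8.52.
For a Normal prior and Normal likelihood with known variance, the posterior is Normal; its mode equals its mean, the precision-weighted average.
Prior precision 1/σ₀² = 1/5 = 0.2; data precision n/σ² = 5/16 = 0.3125.
θ̂ = (0.2·8 + 0.3125·8.52) / (0.2 + 0.3125) = 4.2625/0.5125 = 341/41 ≈ 8.317.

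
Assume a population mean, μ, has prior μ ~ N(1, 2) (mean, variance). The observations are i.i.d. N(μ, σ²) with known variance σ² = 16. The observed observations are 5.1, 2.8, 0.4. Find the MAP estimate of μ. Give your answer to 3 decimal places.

n = 3; x̄ = (5.1 + 2.8 + 0.4)/3 = 8.3/3 = 83/30 ≈ 2.7667.
For a Normal prior and Normal likelihood with known variance, the posterior is Normal; its mode equals its mean, the precision-weighted average.
Prior precision 1/σ₀² = 1/2 = 0.5; data precision n/σ² = 3/16 = 0.1875.
μ̂ = (0.5·1 + 0.1875·(83/30)) / (0.5 + 0.1875) = 1.01875/0.6875 = 163/110 ≈ 1.482.

μ̂_MAP = 1.482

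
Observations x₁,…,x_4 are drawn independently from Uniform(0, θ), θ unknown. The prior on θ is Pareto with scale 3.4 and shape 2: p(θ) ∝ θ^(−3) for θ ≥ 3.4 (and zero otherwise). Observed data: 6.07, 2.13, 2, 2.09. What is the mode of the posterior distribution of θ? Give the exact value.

θ̂_MAP = 6.07

The Uniform(0, θ) likelihood is θ^(−n) for θ ≥ max(xᵢ), zero otherwise. Here max(xᵢ) = 6.07.
Posterior ∝ θ^(−3) · θ^(−4) = θ^(−7) on θ ≥ max(3.4, 6.07) = 6.07.
This density is strictly decreasing in θ, so the posterior mode lies at the lower boundary of the support.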